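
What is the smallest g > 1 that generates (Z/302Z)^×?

7

φ(302) = φ(2)·φ(151) = 1·150 = 150 = 2 · 3 · 5^2.
g is a primitive root iff g^(150/q) ≢ 1 (mod 302) for each prime q ∈ {2, 3, 5}.
g = 2: gcd(2, 302) = 2 > 1, not a unit — skip.
g = 3: 3^75 ≡ 301; 3^50 ≡ 1 — hits 1, so not a primitive root.
g = 4: gcd(4, 302) = 2 > 1, not a unit — skip.
g = 5: 5^75 ≡ 1 — hits 1, so not a primitive root.
g = 6: gcd(6, 302) = 2 > 1, not a unit — skip.
g = 7: 7^75 ≡ 301; 7^50 ≡ 183; 7^30 ≡ 159 — none is 1, so 7 is a primitive root.
Hence the least primitive root of 302 is 7.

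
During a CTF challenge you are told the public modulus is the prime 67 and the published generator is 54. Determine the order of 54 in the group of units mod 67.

33

By Lagrange's theorem, ord_67(54) divides φ(67) = 67 − 1 = 66 = 2 · 3 · 11.
Divisors of 66: 1, 2, 3, 6, 11, 22, 33, 66.
Evaluate successive powers at the divisors of 66:
54^1 ≡ 54 (mod 67)
54^2 ≡ 35 (mod 67)
54^3 ≡ 14 (mod 67)
54^6 ≡ 62 (mod 67)
54^11 ≡ 29 (mod 67)
54^22 ≡ 37 (mod 67)
54^33 ≡ 1 (mod 67) ✓
Therefore the multiplicative order of 54 modulo 67 is 33.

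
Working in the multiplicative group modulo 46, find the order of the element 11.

Since 11 ∈ (Z/46Z)^×, its order divides φ(46) = φ(2)·φ(23) = 1·22 = 22 = 2 · 11.
Divisors of 22: 1, 2, 11, 22.
Check 11^d mod 46 for each divisor in increasing order:
11^1 ≡ 11 (mod 46)
11^2 ≡ 29 (mod 46)
11^11 ≡ 45 (mod 46)
11^22 ≡ 1 (mod 46) ✓
So ord_46(11) = 22.

22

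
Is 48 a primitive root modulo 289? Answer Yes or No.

φ(289) = φ(17^2) = 17·(17−1) = 272 = 2^4 · 17.
An element g generates (Z/289Z)^× iff g^(272/q) ≢ 1 (mod 289) for each prime q ∈ {2, 17}.
48^136 ≡ 288 (mod 289)  [q = 2: ≢ 1 ✓]
48^16 ≡ 188 (mod 289)  [q = 17: ≢ 1 ✓]
All checks pass, so 48 has order 272 and is a primitive root modulo 289.

Yes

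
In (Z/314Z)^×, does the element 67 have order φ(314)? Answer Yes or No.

φ(314) = φ(2)·φ(157) = 1·156 = 156 = 2^2 · 3 · 13.
It suffices to check that the order of 67 is not a proper divisor of 156: compute 67^(156/q) for q ∈ {2, 3, 13}.
67^78 ≡ 1 (mod 314)  [q = 2: ≡ 1 ✗]
67^52 ≡ 1 (mod 314)  [q = 3: ≡ 1 ✗]
67^12 ≡ 75 (mod 314)  [q = 13: ≢ 1 ✓]
67^78 ≡ 1 shows ord(67) | 78, strictly less than φ(314); not a primitive root.

No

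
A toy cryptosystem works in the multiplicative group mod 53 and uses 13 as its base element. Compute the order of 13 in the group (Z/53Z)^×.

13

By Lagrange's theorem, ord_53(13) divides φ(53) = 53 − 1 = 52 = 2^2 · 13.
Divisors of 52: 1, 2, 4, 13, 26, 52.
Compute 13^d (mod 53) for the divisors d until we hit 1:
13^1 ≡ 13 (mod 53)
13^2 ≡ 10 (mod 53)
13^4 ≡ 47 (mod 53)
13^13 ≡ 1 (mod 53) ✓
Hence ord(13) = 13.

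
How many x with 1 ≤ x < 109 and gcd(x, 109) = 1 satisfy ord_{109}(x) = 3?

φ(109) = 109 − 1 = 108 = 2^2 · 3^3.
(Z/109Z)^× is cyclic (|G| = 108); a cyclic group of order m has exactly φ(d) elements of each order d | m, and none otherwise.
3 | 108, and φ(3) = 3 − 1 = 2.

2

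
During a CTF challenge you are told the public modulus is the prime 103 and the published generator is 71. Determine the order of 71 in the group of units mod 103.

ord(71) | φ(103) = 103 − 1 = 102 = 2 · 3 · 17.
Divisors of 102: 1, 2, 3, 6, 17, 34, 51, 102.
Test each divisor d:
71^1 ≡ 71 (mod 103)
71^2 ≡ 97 (mod 103)
71^3 ≡ 89 (mod 103)
71^6 ≡ 93 (mod 103)
71^17 ≡ 57 (mod 103)
71^34 ≡ 56 (mod 103)
71^51 ≡ 102 (mod 103)
71^102 ≡ 1 (mod 103) ✓
So ord_103(71) = 102.

102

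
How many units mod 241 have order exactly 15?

8

φ(241) = 241 − 1 = 240 = 2^4 · 3 · 5.
In a cyclic group of order 240, there are φ(d) elements of order d for each divisor d of 240, and zero for non-divisors.
15 = 3 · 5 divides 240, and φ(15) = 8.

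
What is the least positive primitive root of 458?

7

φ(458) = φ(2)·φ(229) = 1·228 = 228 = 2^2 · 3 · 19.
g is a primitive root iff g^(228/q) ≢ 1 (mod 458) for each prime q ∈ {2, 3, 19}.
g = 2: gcd(2, 458) = 2 > 1, not a unit — skip.
g = 3: 3^114 ≡ 1 — hits 1, so not a primitive root.
g = 4: gcd(4, 458) = 2 > 1, not a unit — skip.
g = 5: 5^114 ≡ 1 — hits 1, so not a primitive root.
g = 6: gcd(6, 458) = 2 > 1, not a unit — skip.
g = 7: 7^114 ≡ 457; 7^76 ≡ 323; 7^12 ≡ 43 — none is 1, so 7 is a primitive root.
Hence the least primitive root of 458 is 7.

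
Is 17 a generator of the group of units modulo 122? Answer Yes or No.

φ(122) = φ(2)·φ(61) = 1·60 = 60 = 2^2 · 3 · 5.
17 is a primitive root mod 122 iff 17^(φ(122)/q) ≢ 1 for every prime q | φ(122), i.e. q ∈ {2, 3, 5}.
17^30 ≡ 121 (mod 122)  [q = 2: ≢ 1 ✓]
17^20 ≡ 13 (mod 122)  [q = 3: ≢ 1 ✓]
17^12 ≡ 81 (mod 122)  [q = 5: ≢ 1 ✓]
None equal 1, so ord_122(17) = 60: 17 is a primitive root.

Yes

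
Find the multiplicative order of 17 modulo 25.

20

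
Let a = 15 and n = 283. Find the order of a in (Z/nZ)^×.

Since 15 ∈ (Z/283Z)^×, its order divides φ(283) = 283 − 1 = 282 = 2 · 3 · 47.
Divisors of 282: 1, 2, 3, 6, 47, 94, 141, 282.
Test each divisor d:
15^1 ≡ 15 (mod 283)
15^2 ≡ 225 (mod 283)
15^3 ≡ 262 (mod 283)
15^6 ≡ 158 (mod 283)
15^47 ≡ 1 (mod 283) ✓
The smallest such exponent is 47, so the order of 15 is 47.

47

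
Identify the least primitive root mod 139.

φ(139) = 139 − 1 = 138 = 2 · 3 · 23.
Test candidates g = 2, 3, … against the prime factors q ∈ {2, 3, 23} of φ(139): g is a generator iff g^(138/q) ≢ 1 for every such q.
g = 2: 2^69 ≡ 138; 2^46 ≡ 96; 2^6 ≡ 64 — none is 1, so 2 is a primitive root.
Hence the least primitive root of 139 is 2.

2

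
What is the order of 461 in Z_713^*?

10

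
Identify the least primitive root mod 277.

5

φ(277) = 277 − 1 = 276 = 2^2 · 3 · 23.
g is a primitive root iff g^(276/q) ≢ 1 (mod 277) for each prime q ∈ {2, 3, 23}.
g = 2: 2^138 ≡ 276; 2^92 ≡ 1 — hits 1, so not a primitive root.
g = 3: 3^138 ≡ 1 — hits 1, so not a primitive root.
g = 4: 4^138 ≡ 1 — hits 1, so not a primitive root.
g = 5: 5^138 ≡ 276; 5^92 ≡ 116; 5^12 ≡ 27 — none is 1, so 5 is a primitive root.
Hence the least primitive root of 277 is 5.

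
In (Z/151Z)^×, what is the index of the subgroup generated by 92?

15

The order of 92 must divide φ(151) = 151 − 1 = 150 = 2 · 3 · 5^2.
Divisors of 150: 1, 2, 3, 5, 6, 10, 15, 25, 30, 50, 75, 150.
Test each divisor d:
92^1 ≡ 92 (mod 151)
92^2 ≡ 8 (mod 151)
92^3 ≡ 132 (mod 151)
92^5 ≡ 150 (mod 151)
92^6 ≡ 59 (mod 151)
92^10 ≡ 1 (mod 151) ✓
The order of 92 is 10, so the subgroup it generates has 10 elements.
[(Z/151Z)^× : ⟨92⟩] = 150/10 = 15.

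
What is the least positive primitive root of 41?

6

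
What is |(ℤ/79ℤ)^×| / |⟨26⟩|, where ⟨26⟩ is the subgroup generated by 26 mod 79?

Since 26 ∈ (Z/79Z)^×, its order divides φ(79) = 79 − 1 = 78 = 2 · 3 · 13.
Divisors of 78: 1, 2, 3, 6, 13, 26, 39, 78.
Test each divisor d:
26^1 ≡ 26
26^2 ≡ 44
26^3 ≡ 38
26^6 ≡ 22
26^13 ≡ 23
26^26 ≡ 55
26^39 ≡ 1
Thus |⟨26⟩| = ord(26) = 39.
[(Z/79Z)^× : ⟨26⟩] = 78/39 = 2.

2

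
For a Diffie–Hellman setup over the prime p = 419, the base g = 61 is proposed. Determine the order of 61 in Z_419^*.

418

By Lagrange's theorem, ord_419(61) divides φ(419) = 419 − 1 = 418 = 2 · 11 · 19.
Divisors of 418: 1, 2, 11, 19, 22, 38, 209, 418.
Test each divisor d:
61^1 ≡ 61 (mod 419)
61^2 ≡ 369 (mod 419)
61^11 ≡ 113 (mod 419)
61^19 ≡ 360 (mod 419)
61^22 ≡ 199 (mod 419)
61^38 ≡ 129 (mod 419)
61^209 ≡ 418 (mod 419)
61^418 ≡ 1 (mod 419) ✓
The smallest such exponent is 418, so the order of 61 is 418.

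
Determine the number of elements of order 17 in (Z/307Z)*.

16

φ(307) = 307 − 1 = 306 = 2 · 3^2 · 17.
(Z/307Z)^× is cyclic (|G| = 306); a cyclic group of order m has exactly φ(d) elements of each order d | m, and none otherwise.
17 | 306, and φ(17) = 17 − 1 = 16.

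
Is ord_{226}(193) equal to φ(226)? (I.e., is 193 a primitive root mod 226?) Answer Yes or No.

Yes

φ(226) = φ(2)·φ(113) = 1·112 = 112 = 2^4 · 7.
Test 193^(112/q) mod 226 for each prime factor q of 112:
193^56 ≡ 225 (mod 226)  [q = 2: ≢ 1 ✓]
193^16 ≡ 109 (mod 226)  [q = 7: ≢ 1 ✓]
None equal 1, so ord_226(193) = 112: 193 is a primitive root.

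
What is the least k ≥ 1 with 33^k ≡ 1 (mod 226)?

112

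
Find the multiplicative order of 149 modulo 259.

3

By Lagrange's theorem, ord_259(149) divides φ(259) = φ(7·37) = (7−1)·(37−1) = 6·36 = 216 = 2^3 · 3^3.
Divisors of 216: 1, 2, 3, 4, 6, 8, 9, 12, 18, 24, 27, 36, 54, 72, 108, 216.
Test each divisor d:
149^1 ≡ 149 (mod 259)
149^2 ≡ 186 (mod 259)
149^3 ≡ 1 (mod 259) ✓
So ord_259(149) = 3.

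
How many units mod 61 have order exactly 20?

8

φ(61) = 61 − 1 = 60 = 2^2 · 3 · 5.
Since (Z/61Z)^× is cyclic of order 60, the number of elements of order d is φ(d) when d | 60 and 0 otherwise.
20 = 2^2 · 5 divides 60, and φ(20) = 8.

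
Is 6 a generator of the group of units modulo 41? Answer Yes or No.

Yes

φ(41) = 41 − 1 = 40 = 2^3 · 5.
6 is a primitive root mod 41 iff 6^(φ(41)/q) ≢ 1 for every prime q | φ(41), i.e. q ∈ {2, 5}.
6^20 ≡ 40 (mod 41)  [q = 2: ≢ 1 ✓]
6^8 ≡ 10 (mod 41)  [q = 5: ≢ 1 ✓]
None equal 1, so ord_41(6) = 40: 6 is a primitive root.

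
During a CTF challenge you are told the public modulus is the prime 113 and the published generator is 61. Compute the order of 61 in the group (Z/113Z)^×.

By Lagrange's theorem, ord_113(61) divides φ(113) = 113 − 1 = 112 = 2^4 · 7.
Divisors of 112: 1, 2, 4, 7, 8, 14, 16, 28, 56, 112.
Compute 61^d (mod 113) for the divisors d until we hit 1:
61^1 ≡ 61 (mod 113)
61^2 ≡ 105 (mod 113)
61^4 ≡ 64 (mod 113)
61^7 ≡ 69 (mod 113)
61^8 ≡ 28 (mod 113)
61^14 ≡ 15 (mod 113)
61^16 ≡ 106 (mod 113)
61^28 ≡ 112 (mod 113)
61^56 ≡ 1 (mod 113) ✓
The smallest such exponent is 56, so the order of 61 is 56.

56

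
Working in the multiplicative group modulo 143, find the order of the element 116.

10

Since 116 ∈ (Z/143Z)^×, its order divides φ(143) = φ(11·13) = (11−1)·(13−1) = 10·12 = 120 = 2^3 · 3 · 5.
Divisors of 120: 1, 2, 3, 4, 5, 6, 8, 10, 12, 15, 20, 24, 30, 40, 60, 120.
Test each divisor d:
116^1 ≡ 116
116^2 ≡ 14
116^3 ≡ 51
116^4 ≡ 53
116^5 ≡ 142
116^6 ≡ 27
116^8 ≡ 92
116^10 ≡ 1
So ord_143(116) = 10.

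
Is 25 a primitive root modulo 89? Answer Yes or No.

φ(89) = 89 − 1 = 88 = 2^3 · 11.
Test 25^(88/q) mod 89 for each prime factor q of 88:
25^44 ≡ 1 (mod 89)  [q = 2: ≡ 1 ✗]
25^8 ≡ 16 (mod 89)  [q = 11: ≢ 1 ✓]
The check at q = 2 fails, so 25 generates a proper subgroup.

No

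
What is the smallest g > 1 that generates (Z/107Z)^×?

φ(107) = 107 − 1 = 106 = 2 · 53.
g is a primitive root iff g^(106/q) ≢ 1 (mod 107) for each prime q ∈ {2, 53}.
g = 2: 2^53 ≡ 106; 2^2 ≡ 4 — none is 1, so 2 is a primitive root.
So 2 is the smallest generator of (Z/107Z)^×.

2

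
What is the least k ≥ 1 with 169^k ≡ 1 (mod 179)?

89

Since 169 ∈ (Z/179Z)^×, its order divides φ(179) = 179 − 1 = 178 = 2 · 89.
Divisors of 178: 1, 2, 89, 178.
Compute 169^d (mod 179) for the divisors d until we hit 1:
169^1 ≡ 169 (mod 179)
169^2 ≡ 100 (mod 179)
169^89 ≡ 1 (mod 179) ✓
So ord_179(169) = 89.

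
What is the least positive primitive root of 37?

2

φ(37) = 37 − 1 = 36 = 2^2 · 3^2.
Test candidates g = 2, 3, … against the prime factors q ∈ {2, 3} of φ(37): g is a generator iff g^(36/q) ≢ 1 for every such q.
g = 2: 2^18 ≡ 36; 2^12 ≡ 26 — none is 1, so 2 is a primitive root.
The smallest primitive root modulo 37 is 2.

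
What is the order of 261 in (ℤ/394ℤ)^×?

98

Since 261 ∈ (Z/394Z)^×, its order divides φ(394) = φ(2)·φ(197) = 1·196 = 196 = 2^2 · 7^2.
Divisors of 196: 1, 2, 4, 7, 14, 28, 49, 98, 196.
Check 261^d mod 394 for each divisor in increasing order:
261^1 ≡ 261 (mod 394)
261^2 ≡ 353 (mod 394)
261^4 ≡ 105 (mod 394)
261^7 ≡ 83 (mod 394)
261^14 ≡ 191 (mod 394)
261^28 ≡ 233 (mod 394)
261^49 ≡ 393 (mod 394)
261^98 ≡ 1 (mod 394) ✓
So ord_394(261) = 98.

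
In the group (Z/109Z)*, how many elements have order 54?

18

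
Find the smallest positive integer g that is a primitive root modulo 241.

φ(241) = 241 − 1 = 240 = 2^4 · 3 · 5.
Test candidates g = 2, 3, … against the prime factors q ∈ {2, 3, 5} of φ(241): g is a generator iff g^(240/q) ≢ 1 for every such q.
g = 2: 2^120 ≡ 1 — hits 1, so not a primitive root.
g = 3: 3^120 ≡ 1 — hits 1, so not a primitive root.
g = 4: 4^120 ≡ 1 — hits 1, so not a primitive root.
g = 5: 5^120 ≡ 1 — hits 1, so not a primitive root.
g = 6: 6^120 ≡ 1 — hits 1, so not a primitive root.
g = 7: 7^120 ≡ 240; 7^80 ≡ 15; 7^48 ≡ 91 — none is 1, so 7 is a primitive root.
Hence the least primitive root of 241 is 7.

7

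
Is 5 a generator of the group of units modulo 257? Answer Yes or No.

Yes

φ(257) = 257 − 1 = 256 = 2^8.
It suffices to check that the order of 5 is not a proper divisor of 256: compute 5^(256/q) for q ∈ {2}.
5^128 ≡ 256 (mod 257)  [q = 2: ≢ 1 ✓]
Every test exponent gives a nontrivial residue, hence 5 generates the full group.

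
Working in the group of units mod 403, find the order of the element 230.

By Lagrange's theorem, ord_403(230) divides φ(403) = φ(13·31) = (13−1)·(31−1) = 12·30 = 360 = 2^3 · 3^2 · 5.
Divisors of 360: 1, 2, 3, 4, 5, 6, 8, 9, 10, 12, 15, 18, 20, 24, 30, 36, 40, 45, 60, 72, 90, 120, 180, 360.
Evaluate successive powers at the divisors of 360:
230^1 ≡ 230
230^2 ≡ 107
230^3 ≡ 27
230^4 ≡ 165
230^5 ≡ 68
230^6 ≡ 326
230^8 ≡ 224
230^9 ≡ 339
230^10 ≡ 191
230^12 ≡ 287
230^15 ≡ 92
230^18 ≡ 66
230^20 ≡ 211
230^24 ≡ 157
230^30 ≡ 1
The smallest such exponent is 30, so the order of 230 is 30.

30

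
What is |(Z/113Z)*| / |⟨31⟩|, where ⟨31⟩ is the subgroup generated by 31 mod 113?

2

By Lagrange's theorem, ord_113(31) divides φ(113) = 113 − 1 = 112 = 2^4 · 7.
Divisors of 112: 1, 2, 4, 7, 8, 14, 16, 28, 56, 112.
Check 31^d mod 113 for each divisor in increasing order:
31^1 ≡ 31 (mod 113)
31^2 ≡ 57 (mod 113)
31^4 ≡ 85 (mod 113)
31^7 ≡ 18 (mod 113)
31^8 ≡ 106 (mod 113)
31^14 ≡ 98 (mod 113)
31^16 ≡ 49 (mod 113)
31^28 ≡ 112 (mod 113)
31^56 ≡ 1 (mod 113) ✓
Thus |⟨31⟩| = ord(31) = 56.
The index is φ(113) / ord(31) = 112 / 56 = 2.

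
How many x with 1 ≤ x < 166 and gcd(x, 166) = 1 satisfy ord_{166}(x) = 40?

φ(166) = φ(2)·φ(83) = 1·82 = 82 = 2 · 41.
Since (Z/166Z)^× is cyclic of order 82, the number of elements of order d is φ(d) when d | 82 and 0 otherwise.
Here 82 is not a multiple of 40, so there are no elements of order 40.

0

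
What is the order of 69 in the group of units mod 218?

ord(69) | φ(218) = φ(2)·φ(109) = 1·108 = 108 = 2^2 · 3^3.
Divisors of 108: 1, 2, 3, 4, 6, 9, 12, 18, 27, 36, 54, 108.
Check 69^d mod 218 for each divisor in increasing order:
69^1 ≡ 69 (mod 218)
69^2 ≡ 183 (mod 218)
69^3 ≡ 201 (mod 218)
69^4 ≡ 135 (mod 218)
69^6 ≡ 71 (mod 218)
69^9 ≡ 101 (mod 218)
69^12 ≡ 27 (mod 218)
69^18 ≡ 173 (mod 218)
69^27 ≡ 33 (mod 218)
69^36 ≡ 63 (mod 218)
69^54 ≡ 217 (mod 218)
69^108 ≡ 1 (mod 218) ✓
Therefore the multiplicative order of 69 modulo 218 is 108.

108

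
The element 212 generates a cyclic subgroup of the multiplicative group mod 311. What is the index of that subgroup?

ord(212) | φ(311) = 311 − 1 = 310 = 2 · 5 · 31.
Divisors of 310: 1, 2, 5, 10, 31, 62, 155, 310.
Check 212^d mod 311 for each divisor in increasing order:
212^1 ≡ 212 (mod 311)
212^2 ≡ 160 (mod 311)
212^5 ≡ 250 (mod 311)
212^10 ≡ 300 (mod 311)
212^31 ≡ 216 (mod 311)
212^62 ≡ 6 (mod 311)
212^155 ≡ 1 (mod 311) ✓
So ord_311(212) = 155, hence |⟨212⟩| = 155.
[(Z/311Z)^× : ⟨212⟩] = 310/155 = 2.

2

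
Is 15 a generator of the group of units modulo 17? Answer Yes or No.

No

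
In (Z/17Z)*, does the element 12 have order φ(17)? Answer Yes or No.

φ(17) = 17 − 1 = 16 = 2^4.
It suffices to check that the order of 12 is not a proper divisor of 16: compute 12^(16/q) for q ∈ {2}.
12^8 ≡ 16 (mod 17)  [q = 2: ≢ 1 ✓]
All checks pass, so 12 has order 16 and is a primitive root modulo 17.

Yes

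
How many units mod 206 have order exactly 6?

φ(206) = φ(2)·φ(103) = 1·102 = 102 = 2 · 3 · 17.
In a cyclic group of order 102, there are φ(d) elements of order d for each divisor d of 102, and zero for non-divisors.
6 = 2 · 3 divides 102, and φ(6) = 2.

2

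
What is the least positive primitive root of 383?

5

φ(383) = 383 − 1 = 382 = 2 · 191.
Test candidates g = 2, 3, … against the prime factors q ∈ {2, 191} of φ(383): g is a generator iff g^(382/q) ≢ 1 for every such q.
g = 2: 2^191 ≡ 1 — hits 1, so not a primitive root.
g = 3: 3^191 ≡ 1 — hits 1, so not a primitive root.
g = 4: 4^191 ≡ 1 — hits 1, so not a primitive root.
g = 5: 5^191 ≡ 382; 5^2 ≡ 25 — none is 1, so 5 is a primitive root.
So 5 is the smallest generator of (Z/383Z)^×.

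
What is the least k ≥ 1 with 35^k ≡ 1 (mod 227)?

226

Since 35 ∈ (Z/227Z)^×, its order divides φ(227) = 227 − 1 = 226 = 2 · 113.
Divisors of 226: 1, 2, 113, 226.
Test each divisor d:
35^1 ≡ 35 (mod 227)
35^2 ≡ 90 (mod 227)
35^113 ≡ 226 (mod 227)
35^226 ≡ 1 (mod 227) ✓
So ord_227(35) = 226.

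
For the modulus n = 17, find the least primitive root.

3

φ(17) = 17 − 1 = 16 = 2^4.
g is a primitive root iff g^(16/q) ≢ 1 (mod 17) for each prime q ∈ {2}.
g = 2: 2^8 ≡ 1 — hits 1, so not a primitive root.
g = 3: 3^8 ≡ 16 — none is 1, so 3 is a primitive root.
The smallest primitive root modulo 17 is 3.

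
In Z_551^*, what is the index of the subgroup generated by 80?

By Lagrange's theorem, ord_551(80) divides φ(551) = φ(19·29) = (19−1)·(29−1) = 18·28 = 504 = 2^3 · 3^2 · 7.
Divisors of 504: 1, 2, 3, 4, 6, 7, 8, 9, 12, 14, 18, 21, 24, 28, 36, 42, 56, 63, 72, 84, 126, 168, 252, 504.
Check 80^d mod 551 for each divisor in increasing order:
80^1 ≡ 80 (mod 551)
80^2 ≡ 339 (mod 551)
80^3 ≡ 121 (mod 551)
80^4 ≡ 313 (mod 551)
80^6 ≡ 315 (mod 551)
80^7 ≡ 405 (mod 551)
80^8 ≡ 442 (mod 551)
80^9 ≡ 96 (mod 551)
80^12 ≡ 45 (mod 551)
80^14 ≡ 378 (mod 551)
80^18 ≡ 400 (mod 551)
80^21 ≡ 463 (mod 551)
80^24 ≡ 372 (mod 551)
80^28 ≡ 175 (mod 551)
80^36 ≡ 210 (mod 551)
80^42 ≡ 30 (mod 551)
80^56 ≡ 320 (mod 551)
80^63 ≡ 115 (mod 551)
80^72 ≡ 20 (mod 551)
80^84 ≡ 349 (mod 551)
80^126 ≡ 1 (mod 551) ✓
The order of 80 is 126, so the subgroup it generates has 126 elements.
[(Z/551Z)^× : ⟨80⟩] = 504/126 = 4.

4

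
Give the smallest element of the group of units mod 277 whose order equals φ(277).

5

φ(277) = 277 − 1 = 276 = 2^2 · 3 · 23.
Test candidates g = 2, 3, … against the prime factors q ∈ {2, 3, 23} of φ(277): g is a generator iff g^(276/q) ≢ 1 for every such q.
g = 2: 2^138 ≡ 276; 2^92 ≡ 1 — hits 1, so not a primitive root.
g = 3: 3^138 ≡ 1 — hits 1, so not a primitive root.
g = 4: 4^138 ≡ 1 — hits 1, so not a primitive root.
g = 5: 5^138 ≡ 276; 5^92 ≡ 116; 5^12 ≡ 27 — none is 1, so 5 is a primitive root.
Hence the least primitive root of 277 is 5.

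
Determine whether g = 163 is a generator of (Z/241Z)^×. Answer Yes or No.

Yes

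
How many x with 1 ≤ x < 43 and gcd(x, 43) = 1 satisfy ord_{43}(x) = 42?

φ(43) = 43 − 1 = 42 = 2 · 3 · 7.
In a cyclic group of order 42, there are φ(d) elements of order d for each divisor d of 42, and zero for non-divisors.
42 = 2 · 3 · 7 divides 42, and φ(42) = 12.

12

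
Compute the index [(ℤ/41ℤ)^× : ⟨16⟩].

8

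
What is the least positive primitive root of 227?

2

φ(227) = 227 − 1 = 226 = 2 · 113.
g is a primitive root iff g^(226/q) ≢ 1 (mod 227) for each prime q ∈ {2, 113}.
g = 2: 2^113 ≡ 226; 2^2 ≡ 4 — none is 1, so 2 is a primitive root.
Hence the least primitive root of 227 is 2.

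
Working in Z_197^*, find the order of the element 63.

49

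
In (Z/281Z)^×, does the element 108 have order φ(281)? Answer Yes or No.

φ(281) = 281 − 1 = 280 = 2^3 · 5 · 7.
Test 108^(280/q) mod 281 for each prime factor q of 280:
108^140 ≡ 280 (mod 281)  [q = 2: ≢ 1 ✓]
108^56 ≡ 86 (mod 281)  [q = 5: ≢ 1 ✓]
108^40 ≡ 59 (mod 281)  [q = 7: ≢ 1 ✓]
None equal 1, so ord_281(108) = 280: 108 is a primitive root.

Yes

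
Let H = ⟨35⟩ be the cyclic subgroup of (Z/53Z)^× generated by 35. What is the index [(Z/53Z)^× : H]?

1

Since 35 ∈ (Z/53Z)^×, its order divides φ(53) = 53 − 1 = 52 = 2^2 · 13.
Divisors of 52: 1, 2, 4, 13, 26, 52.
Evaluate successive powers at the divisors of 52:
35^1 ≡ 35
35^2 ≡ 6
35^4 ≡ 36
35^13 ≡ 30
35^26 ≡ 52
35^52 ≡ 1
Thus |⟨35⟩| = ord(35) = 52.
The index is φ(53) / ord(35) = 52 / 52 = 1.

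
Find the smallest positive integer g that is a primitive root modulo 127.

3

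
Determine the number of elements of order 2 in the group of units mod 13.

1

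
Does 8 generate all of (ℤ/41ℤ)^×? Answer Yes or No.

No

φ(41) = 41 − 1 = 40 = 2^3 · 5.
It suffices to check that the order of 8 is not a proper divisor of 40: compute 8^(40/q) for q ∈ {2, 5}.
8^20 ≡ 1 (mod 41)  [q = 2: ≡ 1 ✗]
8^8 ≡ 16 (mod 41)  [q = 5: ≢ 1 ✓]
8^20 ≡ 1 shows ord(8) | 20, strictly less than φ(41); not a primitive root.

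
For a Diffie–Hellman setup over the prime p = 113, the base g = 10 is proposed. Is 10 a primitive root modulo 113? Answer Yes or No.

Yes

φ(113) = 113 − 1 = 112 = 2^4 · 7.
10 is a primitive root mod 113 iff 10^(φ(113)/q) ≢ 1 for every prime q | φ(113), i.e. q ∈ {2, 7}.
10^56 ≡ 112 (mod 113)  [q = 2: ≢ 1 ✓]
10^16 ≡ 106 (mod 113)  [q = 7: ≢ 1 ✓]
None equal 1, so ord_113(10) = 112: 10 is a primitive root.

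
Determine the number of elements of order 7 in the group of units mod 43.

φ(43) = 43 − 1 = 42 = 2 · 3 · 7.
In a cyclic group of order 42, there are φ(d) elements of order d for each divisor d of 42, and zero for non-divisors.
7 | 42, and φ(7) = 7 − 1 = 6.

6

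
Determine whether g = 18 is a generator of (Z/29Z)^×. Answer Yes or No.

φ(29) = 29 − 1 = 28 = 2^2 · 7.
Test 18^(28/q) mod 29 for each prime factor q of 28:
18^14 ≡ 28 (mod 29)  [q = 2: ≢ 1 ✓]
18^4 ≡ 25 (mod 29)  [q = 7: ≢ 1 ✓]
Every test exponent gives a nontrivial residue, hence 18 generates the full group.

Yes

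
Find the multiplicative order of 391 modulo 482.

10

Since 391 ∈ (Z/482Z)^×, its order divides φ(482) = φ(2)·φ(241) = 1·240 = 240 = 2^4 · 3 · 5.
Divisors of 240: 1, 2, 3, 4, 5, 6, 8, 10, 12, 15, 16, 20, 24, 30, 40, 48, 60, 80, 120, 240.
Compute 391^d (mod 482) for the divisors d until we hit 1:
391^1 ≡ 391 (mod 482)
391^2 ≡ 87 (mod 482)
391^3 ≡ 277 (mod 482)
391^4 ≡ 339 (mod 482)
391^5 ≡ 481 (mod 482)
391^6 ≡ 91 (mod 482)
391^8 ≡ 205 (mod 482)
391^10 ≡ 1 (mod 482) ✓
Hence ord(391) = 10.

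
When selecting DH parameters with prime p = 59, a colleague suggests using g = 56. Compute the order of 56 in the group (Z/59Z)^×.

ord(56) | φ(59) = 59 − 1 = 58 = 2 · 29.
Divisors of 58: 1, 2, 29, 58.
Compute 56^d (mod 59) for the divisors d until we hit 1:
56^1 ≡ 56 (mod 59)
56^2 ≡ 9 (mod 59)
56^29 ≡ 58 (mod 59)
56^58 ≡ 1 (mod 59) ✓
Therefore the multiplicative order of 56 modulo 59 is 58.

58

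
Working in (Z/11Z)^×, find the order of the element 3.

5

ord(3) | φ(11) = 11 − 1 = 10 = 2 · 5.
Divisors of 10: 1, 2, 5, 10.
Check 3^d mod 11 for each divisor in increasing order:
3^1 ≡ 3
3^2 ≡ 9
3^5 ≡ 1
Hence ord(3) = 5.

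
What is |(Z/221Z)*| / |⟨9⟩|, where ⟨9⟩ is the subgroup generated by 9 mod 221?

8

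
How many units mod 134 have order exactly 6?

φ(134) = φ(2)·φ(67) = 1·66 = 66 = 2 · 3 · 11.
In a cyclic group of order 66, there are φ(d) elements of order d for each divisor d of 66, and zero for non-divisors.
6 = 2 · 3 divides 66, and φ(6) = 2.

2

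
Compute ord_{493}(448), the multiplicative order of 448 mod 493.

Since 448 ∈ (Z/493Z)^×, its order divides φ(493) = φ(17·29) = (17−1)·(29−1) = 16·28 = 448 = 2^6 · 7.
Divisors of 448: 1, 2, 4, 7, 8, 14, 16, 28, 32, 56, 64, 112, 224, 448.
Test each divisor d:
448^1 ≡ 448 (mod 493)
448^2 ≡ 53 (mod 493)
448^4 ≡ 344 (mod 493)
448^7 ≡ 405 (mod 493)
448^8 ≡ 16 (mod 493)
448^14 ≡ 349 (mod 493)
448^16 ≡ 256 (mod 493)
448^28 ≡ 30 (mod 493)
448^32 ≡ 460 (mod 493)
448^56 ≡ 407 (mod 493)
448^64 ≡ 103 (mod 493)
448^112 ≡ 1 (mod 493) ✓
Hence ord(448) = 112.

112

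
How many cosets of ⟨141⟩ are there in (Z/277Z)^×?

2

ord(141) | φ(277) = 277 − 1 = 276 = 2^2 · 3 · 23.
Divisors of 276: 1, 2, 3, 4, 6, 12, 23, 46, 69, 92, 138, 276.
Check 141^d mod 277 for each divisor in increasing order:
141^1 ≡ 141 (mod 277)
141^2 ≡ 214 (mod 277)
141^3 ≡ 258 (mod 277)
141^4 ≡ 91 (mod 277)
141^6 ≡ 84 (mod 277)
141^12 ≡ 131 (mod 277)
141^23 ≡ 161 (mod 277)
141^46 ≡ 160 (mod 277)
141^69 ≡ 276 (mod 277)
141^92 ≡ 116 (mod 277)
141^138 ≡ 1 (mod 277) ✓
Thus |⟨141⟩| = ord(141) = 138.
The index is φ(277) / ord(141) = 276 / 138 = 2.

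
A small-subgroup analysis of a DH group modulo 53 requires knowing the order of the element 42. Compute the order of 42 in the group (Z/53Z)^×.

13

The order of 42 must divide φ(53) = 53 − 1 = 52 = 2^2 · 13.
Divisors of 52: 1, 2, 4, 13, 26, 52.
Evaluate successive powers at the divisors of 52:
42^1 ≡ 42 (mod 53)
42^2 ≡ 15 (mod 53)
42^4 ≡ 13 (mod 53)
42^13 ≡ 1 (mod 53) ✓
The smallest such exponent is 13, so the order of 42 is 13.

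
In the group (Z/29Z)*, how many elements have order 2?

φ(29) = 29 − 1 = 28 = 2^2 · 7.
In a cyclic group of order 28, there are φ(d) elements of order d for each divisor d of 28, and zero for non-divisors.
2 | 28, and φ(2) = 2 − 1 = 1.

1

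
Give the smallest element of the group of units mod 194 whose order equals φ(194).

5

φ(194) = φ(2)·φ(97) = 1·96 = 96 = 2^5 · 3.
Test candidates g = 2, 3, … against the prime factors q ∈ {2, 3} of φ(194): g is a generator iff g^(96/q) ≢ 1 for every such q.
g = 2: gcd(2, 194) = 2 > 1, not a unit — skip.
g = 3: 3^48 ≡ 1 — hits 1, so not a primitive root.
g = 4: gcd(4, 194) = 2 > 1, not a unit — skip.
g = 5: 5^48 ≡ 193; 5^32 ≡ 35 — none is 1, so 5 is a primitive root.
The smallest primitive root modulo 194 is 5.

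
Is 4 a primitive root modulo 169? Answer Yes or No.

No

φ(169) = φ(13^2) = 13·(13−1) = 156 = 2^2 · 3 · 13.
An element g generates (Z/169Z)^× iff g^(156/q) ≢ 1 (mod 169) for each prime q ∈ {2, 3, 13}.
4^78 ≡ 1 (mod 169)  [q = 2: ≡ 1 ✗]
4^52 ≡ 22 (mod 169)  [q = 3: ≢ 1 ✓]
4^12 ≡ 79 (mod 169)  [q = 13: ≢ 1 ✓]
The check at q = 2 fails, so 4 generates a proper subgroup.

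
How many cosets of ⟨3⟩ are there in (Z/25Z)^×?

The order of 3 must divide φ(25) = φ(5^2) = 5·(5−1) = 20 = 2^2 · 5.
Divisors of 20: 1, 2, 4, 5, 10, 20.
Check 3^d mod 25 for each divisor in increasing order:
3^1 ≡ 3 (mod 25)
3^2 ≡ 9 (mod 25)
3^4 ≡ 6 (mod 25)
3^5 ≡ 18 (mod 25)
3^10 ≡ 24 (mod 25)
3^20 ≡ 1 (mod 25) ✓
So ord_25(3) = 20, hence |⟨3⟩| = 20.
[(Z/25Z)^× : ⟨3⟩] = 20/20 = 1.

1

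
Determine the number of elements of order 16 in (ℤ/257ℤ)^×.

8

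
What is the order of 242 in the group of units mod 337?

168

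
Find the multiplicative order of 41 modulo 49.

14

By Lagrange's theorem, ord_49(41) divides φ(49) = φ(7^2) = 7·(7−1) = 42 = 2 · 3 · 7.
Divisors of 42: 1, 2, 3, 6, 7, 14, 21, 42.
Compute 41^d (mod 49) for the divisors d until we hit 1:
41^1 ≡ 41 (mod 49)
41^2 ≡ 15 (mod 49)
41^3 ≡ 27 (mod 49)
41^6 ≡ 43 (mod 49)
41^7 ≡ 48 (mod 49)
41^14 ≡ 1 (mod 49) ✓
Therefore the multiplicative order of 41 modulo 49 is 14.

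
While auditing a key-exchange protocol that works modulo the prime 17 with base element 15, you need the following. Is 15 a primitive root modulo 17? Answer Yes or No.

No

φ(17) = 17 − 1 = 16 = 2^4.
15 is a primitive root mod 17 iff 15^(φ(17)/q) ≢ 1 for every prime q | φ(17), i.e. q ∈ {2}.
15^8 ≡ 1 (mod 17)  [q = 2: ≡ 1 ✗]
Since 15^8 ≡ 1, the order of 15 divides 8 < 16, so 15 is not a primitive root.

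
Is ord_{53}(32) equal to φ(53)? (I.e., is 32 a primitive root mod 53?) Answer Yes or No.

φ(53) = 53 − 1 = 52 = 2^2 · 13.
It suffices to check that the order of 32 is not a proper divisor of 52: compute 32^(52/q) for q ∈ {2, 13}.
32^26 ≡ 52 (mod 53)  [q = 2: ≢ 1 ✓]
32^4 ≡ 24 (mod 53)  [q = 13: ≢ 1 ✓]
None equal 1, so ord_53(32) = 52: 32 is a primitive root.

Yes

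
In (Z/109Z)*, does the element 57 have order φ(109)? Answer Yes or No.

Yes

φ(109) = 109 − 1 = 108 = 2^2 · 3^3.
It suffices to check that the order of 57 is not a proper divisor of 108: compute 57^(108/q) for q ∈ {2, 3}.
57^54 ≡ 108 (mod 109)  [q = 2: ≢ 1 ✓]
57^36 ≡ 63 (mod 109)  [q = 3: ≢ 1 ✓]
Every test exponent gives a nontrivial residue, hence 57 generates the full group.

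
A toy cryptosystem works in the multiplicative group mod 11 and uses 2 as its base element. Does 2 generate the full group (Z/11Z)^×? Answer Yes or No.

Yes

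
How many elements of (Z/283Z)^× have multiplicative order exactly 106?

φ(283) = 283 − 1 = 282 = 2 · 3 · 47.
In a cyclic group of order 282, there are φ(d) elements of order d for each divisor d of 282, and zero for non-divisors.
106 does not divide 282, so no element of (Z/283Z)^× has order 106.

0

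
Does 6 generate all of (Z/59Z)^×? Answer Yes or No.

Yes

φ(59) = 59 − 1 = 58 = 2 · 29.
An element g generates (Z/59Z)^× iff g^(58/q) ≢ 1 (mod 59) for each prime q ∈ {2, 29}.
6^29 ≡ 58 (mod 59)  [q = 2: ≢ 1 ✓]
6^2 ≡ 36 (mod 59)  [q = 29: ≢ 1 ✓]
All checks pass, so 6 has order 58 and is a primitive root modulo 59.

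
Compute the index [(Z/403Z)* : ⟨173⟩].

The order of 173 must divide φ(403) = φ(13·31) = (13−1)·(31−1) = 12·30 = 360 = 2^3 · 3^2 · 5.
Divisors of 360: 1, 2, 3, 4, 5, 6, 8, 9, 10, 12, 15, 18, 20, 24, 30, 36, 40, 45, 60, 72, 90, 120, 180, 360.
Compute 173^d (mod 403) for the divisors d until we hit 1:
173^1 ≡ 173 (mod 403)
173^2 ≡ 107 (mod 403)
173^3 ≡ 376 (mod 403)
173^4 ≡ 165 (mod 403)
173^5 ≡ 335 (mod 403)
173^6 ≡ 326 (mod 403)
173^8 ≡ 224 (mod 403)
173^9 ≡ 64 (mod 403)
173^10 ≡ 191 (mod 403)
173^12 ≡ 287 (mod 403)
173^15 ≡ 311 (mod 403)
173^18 ≡ 66 (mod 403)
173^20 ≡ 211 (mod 403)
173^24 ≡ 157 (mod 403)
173^30 ≡ 1 (mod 403) ✓
So ord_403(173) = 30, hence |⟨173⟩| = 30.
[(Z/403Z)^× : ⟨173⟩] = 360/30 = 12.

12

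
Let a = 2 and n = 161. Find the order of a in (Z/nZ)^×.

33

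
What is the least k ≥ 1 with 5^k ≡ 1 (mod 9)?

6

The order of 5 must divide φ(9) = φ(3^2) = 3·(3−1) = 6 = 2 · 3.
Divisors of 6: 1, 2, 3, 6.
Test each divisor d:
5^1 ≡ 5 (mod 9)
5^2 ≡ 7 (mod 9)
5^3 ≡ 8 (mod 9)
5^6 ≡ 1 (mod 9) ✓
So ord_9(5) = 6.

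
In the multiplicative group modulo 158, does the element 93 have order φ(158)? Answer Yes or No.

No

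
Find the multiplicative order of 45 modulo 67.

By Lagrange's theorem, ord_67(45) divides φ(67) = 67 − 1 = 66 = 2 · 3 · 11.
Divisors of 66: 1, 2, 3, 6, 11, 22, 33, 66.
Test each divisor d:
45^1 ≡ 45 (mod 67)
45^2 ≡ 15 (mod 67)
45^3 ≡ 5 (mod 67)
45^6 ≡ 25 (mod 67)
45^11 ≡ 66 (mod 67)
45^22 ≡ 1 (mod 67) ✓
Therefore the multiplicative order of 45 modulo 67 is 22.

22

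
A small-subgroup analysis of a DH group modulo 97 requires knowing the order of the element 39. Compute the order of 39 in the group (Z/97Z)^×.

96

By Lagrange's theorem, ord_97(39) divides φ(97) = 97 − 1 = 96 = 2^5 · 3.
Divisors of 96: 1, 2, 3, 4, 6, 8, 12, 16, 24, 32, 48, 96.
Check 39^d mod 97 for each divisor in increasing order:
39^1 ≡ 39
39^2 ≡ 66
39^3 ≡ 52
39^4 ≡ 88
39^6 ≡ 85
39^8 ≡ 81
39^12 ≡ 47
39^16 ≡ 62
39^24 ≡ 75
39^32 ≡ 61
39^48 ≡ 96
39^96 ≡ 1
Therefore the multiplicative order of 39 modulo 97 is 96.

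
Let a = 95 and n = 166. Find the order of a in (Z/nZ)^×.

41

ord(95) | φ(166) = φ(2)·φ(83) = 1·82 = 82 = 2 · 41.
Divisors of 82: 1, 2, 41, 82.
Evaluate successive powers at the divisors of 82:
95^1 ≡ 95
95^2 ≡ 61
95^41 ≡ 1
The smallest such exponent is 41, so the order of 95 is 41.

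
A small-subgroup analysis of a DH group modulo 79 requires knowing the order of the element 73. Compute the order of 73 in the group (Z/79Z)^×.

39

Since 73 ∈ (Z/79Z)^×, its order divides φ(79) = 79 − 1 = 78 = 2 · 3 · 13.
Divisors of 78: 1, 2, 3, 6, 13, 26, 39, 78.
Test each divisor d:
73^1 ≡ 73 (mod 79)
73^2 ≡ 36 (mod 79)
73^3 ≡ 21 (mod 79)
73^6 ≡ 46 (mod 79)
73^13 ≡ 23 (mod 79)
73^26 ≡ 55 (mod 79)
73^39 ≡ 1 (mod 79) ✓
Hence ord(73) = 39.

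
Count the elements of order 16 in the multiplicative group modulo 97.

8

φ(97) = 97 − 1 = 96 = 2^5 · 3.
In a cyclic group of order 96, there are φ(d) elements of order d for each divisor d of 96, and zero for non-divisors.
16 = 2^4 divides 96, and φ(16) = 8.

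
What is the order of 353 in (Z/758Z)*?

378

Since 353 ∈ (Z/758Z)^×, its order divides φ(758) = φ(2)·φ(379) = 1·378 = 378 = 2 · 3^3 · 7.
Divisors of 378: 1, 2, 3, 6, 7, 9, 14, 18, 21, 27, 42, 54, 63, 126, 189, 378.
Test each divisor d:
353^1 ≡ 353 (mod 758)
353^2 ≡ 297 (mod 758)
353^3 ≡ 237 (mod 758)
353^6 ≡ 77 (mod 758)
353^7 ≡ 651 (mod 758)
353^9 ≡ 57 (mod 758)
353^14 ≡ 79 (mod 758)
353^18 ≡ 217 (mod 758)
353^21 ≡ 643 (mod 758)
353^27 ≡ 241 (mod 758)
353^42 ≡ 339 (mod 758)
353^54 ≡ 473 (mod 758)
353^63 ≡ 431 (mod 758)
353^126 ≡ 51 (mod 758)
353^189 ≡ 757 (mod 758)
353^378 ≡ 1 (mod 758) ✓
Therefore the multiplicative order of 353 modulo 758 is 378.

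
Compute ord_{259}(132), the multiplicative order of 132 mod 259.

18

The order of 132 must divide φ(259) = φ(7·37) = (7−1)·(37−1) = 6·36 = 216 = 2^3 · 3^3.
Divisors of 216: 1, 2, 3, 4, 6, 8, 9, 12, 18, 24, 27, 36, 54, 72, 108, 216.
Compute 132^d (mod 259) for the divisors d until we hit 1:
132^1 ≡ 132
132^2 ≡ 71
132^3 ≡ 48
132^4 ≡ 120
132^6 ≡ 232
132^8 ≡ 155
132^9 ≡ 258
132^12 ≡ 211
132^18 ≡ 1
The smallest such exponent is 18, so the order of 132 is 18.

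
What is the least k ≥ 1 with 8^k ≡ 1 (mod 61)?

By Lagrange's theorem, ord_61(8) divides φ(61) = 61 − 1 = 60 = 2^2 · 3 · 5.
Divisors of 60: 1, 2, 3, 4, 5, 6, 10, 12, 15, 20, 30, 60.
Check 8^d mod 61 for each divisor in increasing order:
8^1 ≡ 8 (mod 61)
8^2 ≡ 3 (mod 61)
8^3 ≡ 24 (mod 61)
8^4 ≡ 9 (mod 61)
8^5 ≡ 11 (mod 61)
8^6 ≡ 27 (mod 61)
8^10 ≡ 60 (mod 61)
8^12 ≡ 58 (mod 61)
8^15 ≡ 50 (mod 61)
8^20 ≡ 1 (mod 61) ✓
Therefore the multiplicative order of 8 modulo 61 is 20.

20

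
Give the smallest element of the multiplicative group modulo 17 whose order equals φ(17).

3

φ(17) = 17 − 1 = 16 = 2^4.
Test candidates g = 2, 3, … against the prime factors q ∈ {2} of φ(17): g is a generator iff g^(16/q) ≢ 1 for every such q.
g = 2: 2^8 ≡ 1 — hits 1, so not a primitive root.
g = 3: 3^8 ≡ 16 — none is 1, so 3 is a primitive root.
So 3 is the smallest generator of (Z/17Z)^×.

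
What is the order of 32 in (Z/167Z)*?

83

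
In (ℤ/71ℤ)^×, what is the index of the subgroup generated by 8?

2

Since 8 ∈ (Z/71Z)^×, its order divides φ(71) = 71 − 1 = 70 = 2 · 5 · 7.
Divisors of 70: 1, 2, 5, 7, 10, 14, 35, 70.
Compute 8^d (mod 71) for the divisors d until we hit 1:
8^1 ≡ 8 (mod 71)
8^2 ≡ 64 (mod 71)
8^5 ≡ 37 (mod 71)
8^7 ≡ 25 (mod 71)
8^10 ≡ 20 (mod 71)
8^14 ≡ 57 (mod 71)
8^35 ≡ 1 (mod 71) ✓
Thus |⟨8⟩| = ord(8) = 35.
Index = |(Z/71Z)^×| / |⟨8⟩| = 70 / 35 = 2.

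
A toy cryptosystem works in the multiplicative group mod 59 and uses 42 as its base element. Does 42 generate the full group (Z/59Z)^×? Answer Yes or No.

Yes

φ(59) = 59 − 1 = 58 = 2 · 29.
42 is a primitive root mod 59 iff 42^(φ(59)/q) ≢ 1 for every prime q | φ(59), i.e. q ∈ {2, 29}.
42^29 ≡ 58 (mod 59)  [q = 2: ≢ 1 ✓]
42^2 ≡ 53 (mod 59)  [q = 29: ≢ 1 ✓]
All checks pass, so 42 has order 58 and is a primitive root modulo 59.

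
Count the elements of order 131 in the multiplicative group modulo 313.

0

φ(313) = 313 − 1 = 312 = 2^3 · 3 · 13.
Since (Z/313Z)^× is cyclic of order 312, the number of elements of order d is φ(d) when d | 312 and 0 otherwise.
131 does not divide 312, so no element of (Z/313Z)^× has order 131.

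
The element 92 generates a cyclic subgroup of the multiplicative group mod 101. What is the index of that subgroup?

4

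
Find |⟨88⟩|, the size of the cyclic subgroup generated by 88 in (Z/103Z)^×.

102

The order of 88 must divide φ(103) = 103 − 1 = 102 = 2 · 3 · 17.
Divisors of 102: 1, 2, 3, 6, 17, 34, 51, 102.
Compute 88^d (mod 103) for the divisors d until we hit 1:
88^1 ≡ 88 (mod 103)
88^2 ≡ 19 (mod 103)
88^3 ≡ 24 (mod 103)
88^6 ≡ 61 (mod 103)
88^17 ≡ 57 (mod 103)
88^34 ≡ 56 (mod 103)
88^51 ≡ 102 (mod 103)
88^102 ≡ 1 (mod 103) ✓
Hence ord(88) = 102.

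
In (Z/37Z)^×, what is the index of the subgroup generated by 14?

The order of 14 must divide φ(37) = 37 − 1 = 36 = 2^2 · 3^2.
Divisors of 36: 1, 2, 3, 4, 6, 9, 12, 18, 36.
Check 14^d mod 37 for each divisor in increasing order:
14^1 ≡ 14 (mod 37)
14^2 ≡ 11 (mod 37)
14^3 ≡ 6 (mod 37)
14^4 ≡ 10 (mod 37)
14^6 ≡ 36 (mod 37)
14^9 ≡ 31 (mod 37)
14^12 ≡ 1 (mod 37) ✓
So ord_37(14) = 12, hence |⟨14⟩| = 12.
[(Z/37Z)^× : ⟨14⟩] = 36/12 = 3.

3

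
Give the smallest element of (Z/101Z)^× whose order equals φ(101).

2

φ(101) = 101 − 1 = 100 = 2^2 · 5^2.
g is a primitive root iff g^(100/q) ≢ 1 (mod 101) for each prime q ∈ {2, 5}.
g = 2: 2^50 ≡ 100; 2^20 ≡ 95 — none is 1, so 2 is a primitive root.
Hence the least primitive root of 101 is 2.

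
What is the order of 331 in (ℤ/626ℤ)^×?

The order of 331 must divide φ(626) = φ(2)·φ(313) = 1·312 = 312 = 2^3 · 3 · 13.
Divisors of 312: 1, 2, 3, 4, 6, 8, 12, 13, 24, 26, 39, 52, 78, 104, 156, 312.
Evaluate successive powers at the divisors of 312:
331^1 ≡ 331
331^2 ≡ 11
331^3 ≡ 511
331^4 ≡ 121
331^6 ≡ 79
331^8 ≡ 243
331^12 ≡ 607
331^13 ≡ 597
331^24 ≡ 361
331^26 ≡ 215
331^39 ≡ 25
331^52 ≡ 527
331^78 ≡ 625
331^104 ≡ 411
331^156 ≡ 1
Therefore the multiplicative order of 331 modulo 626 is 156.

156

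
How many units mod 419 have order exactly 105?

φ(419) = 419 − 1 = 418 = 2 · 11 · 19.
Since (Z/419Z)^× is cyclic of order 418, the number of elements of order d is φ(d) when d | 418 and 0 otherwise.
105 does not divide 418, so no element of (Z/419Z)^× has order 105.

0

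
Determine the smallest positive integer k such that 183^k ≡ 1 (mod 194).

48

The order of 183 must divide φ(194) = φ(2)·φ(97) = 1·96 = 96 = 2^5 · 3.
Divisors of 96: 1, 2, 3, 4, 6, 8, 12, 16, 24, 32, 48, 96.
Check 183^d mod 194 for each divisor in increasing order:
183^1 ≡ 183 (mod 194)
183^2 ≡ 121 (mod 194)
183^3 ≡ 27 (mod 194)
183^4 ≡ 91 (mod 194)
183^6 ≡ 147 (mod 194)
183^8 ≡ 133 (mod 194)
183^12 ≡ 75 (mod 194)
183^16 ≡ 35 (mod 194)
183^24 ≡ 193 (mod 194)
183^32 ≡ 61 (mod 194)
183^48 ≡ 1 (mod 194) ✓
The smallest such exponent is 48, so the order of 183 is 48.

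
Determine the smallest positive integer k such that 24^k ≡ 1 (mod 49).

ord(24) | φ(49) = φ(7^2) = 7·(7−1) = 42 = 2 · 3 · 7.
Divisors of 42: 1, 2, 3, 6, 7, 14, 21, 42.
Compute 24^d (mod 49) for the divisors d until we hit 1:
24^1 ≡ 24 (mod 49)
24^2 ≡ 37 (mod 49)
24^3 ≡ 6 (mod 49)
24^6 ≡ 36 (mod 49)
24^7 ≡ 31 (mod 49)
24^14 ≡ 30 (mod 49)
24^21 ≡ 48 (mod 49)
24^42 ≡ 1 (mod 49) ✓
Therefore the multiplicative order of 24 modulo 49 is 42.

42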